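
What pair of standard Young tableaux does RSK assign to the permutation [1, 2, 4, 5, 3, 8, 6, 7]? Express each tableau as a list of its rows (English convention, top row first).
P = [[1, 2, 3, 5, 6, 7], [4, 8]], Q = [[1, 2, 3, 4, 6, 8], [5, 7]]

Insert each entry of the permutation into P by Schensted row insertion, recording in Q the position of each new cell.

After inserting 1: P = [[1]].
After inserting 2: P = [[1, 2]].
After inserting 4: P = [[1, 2, 4]].
After inserting 5: P = [[1, 2, 4, 5]].
After inserting 3: P = [[1, 2, 3, 5], [4]].
After inserting 8: P = [[1, 2, 3, 5, 8], [4]].
After inserting 6: P = [[1, 2, 3, 5, 6], [4, 8]].
After inserting 7: P = [[1, 2, 3, 5, 6, 7], [4, 8]].

So P = [[1, 2, 3, 5, 6, 7], [4, 8]], Q = [[1, 2, 3, 4, 6, 8], [5, 7]].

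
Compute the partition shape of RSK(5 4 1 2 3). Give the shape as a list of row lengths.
[3, 1, 1]

Row-insert each entry into an empty tableau.

After inserting 5: P = [[5]].
After inserting 4: P = [[4], [5]].
After inserting 1: P = [[1], [4], [5]].
After inserting 2: P = [[1, 2], [4], [5]].
After inserting 3: P = [[1, 2, 3], [4], [5]].

The final insertion tableau P = [[1, 2, 3], [4], [5]] has shape [3, 1, 1].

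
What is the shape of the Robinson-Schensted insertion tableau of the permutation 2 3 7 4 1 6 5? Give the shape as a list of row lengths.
Row-insert each entry into an empty tableau.

After inserting 2: P = [[2]].
After inserting 3: P = [[2, 3]].
After inserting 7: P = [[2, 3, 7]].
After inserting 4: P = [[2, 3, 4], [7]].
After inserting 1: P = [[1, 3, 4], [2], [7]].
After inserting 6: P = [[1, 3, 4, 6], [2], [7]].
After inserting 5: P = [[1, 3, 4, 5], [2, 6], [7]].

The final insertion tableau P = [[1, 3, 4, 5], [2, 6], [7]] has shape [4, 2, 1].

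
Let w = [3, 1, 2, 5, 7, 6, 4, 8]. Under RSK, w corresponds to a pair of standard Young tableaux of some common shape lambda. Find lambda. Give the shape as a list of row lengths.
RSK row insertion gives P = [[1, 2, 4, 6, 8], [3, 5], [7]], which has shape [5, 2, 1].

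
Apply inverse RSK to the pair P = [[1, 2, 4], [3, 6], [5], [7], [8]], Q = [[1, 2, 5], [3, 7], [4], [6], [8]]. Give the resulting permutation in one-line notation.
Reverse the RSK construction: for i from n down to 1, find the cell of Q containing i, remove the entry at that cell from P, and reverse-bump it up through P; the value ejected from row 1 is w(i).

Step i=8: Q has 8 at row 5, column 1; remove 8 from row 5 of P and reverse-bump: 8 enters row 4 and ejects 7; 7 enters row 3 and ejects 5; 5 enters row 2 and ejects 3; 3 enters row 1 and ejects 2. So w(8) = 2. P is now [[1, 3, 4], [5, 6], [7], [8]].
Step i=7: Q has 7 at row 2, column 2; remove 6 from row 2 of P and reverse-bump: 6 enters row 1 and ejects 4. So w(7) = 4. P is now [[1, 3, 6], [5], [7], [8]].
Step i=6: Q has 6 at row 4, column 1; remove 8 from row 4 of P and reverse-bump: 8 enters row 3 and ejects 7; 7 enters row 2 and ejects 5; 5 enters row 1 and ejects 3. So w(6) = 3. P is now [[1, 5, 6], [7], [8]].
Step i=5: Q has 5 at row 1, column 3; remove that cell from P, ejecting 6. So w(5) = 6. P is now [[1, 5], [7], [8]].
Step i=4: Q has 4 at row 3, column 1; remove 8 from row 3 of P and reverse-bump: 8 enters row 2 and ejects 7; 7 enters row 1 and ejects 5. So w(4) = 5. P is now [[1, 7], [8]].
Step i=3: Q has 3 at row 2, column 1; remove 8 from row 2 of P and reverse-bump: 8 enters row 1 and ejects 7. So w(3) = 7. P is now [[1, 8]].
Step i=2: Q has 2 at row 1, column 2; remove that cell from P, ejecting 8. So w(2) = 8. P is now [[1]].
Step i=1: Q has 1 at row 1, column 1; remove that cell from P, ejecting 1. So w(1) = 1. P is now [].

So w = 1 8 7 5 6 3 4 2.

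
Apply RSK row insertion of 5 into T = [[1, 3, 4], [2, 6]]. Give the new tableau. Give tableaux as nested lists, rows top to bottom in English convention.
[[1, 3, 4, 5], [2, 6]]

5 is larger than every entry of row 1, so it is appended to row 1. The new tableau is [[1, 3, 4, 5], [2, 6]].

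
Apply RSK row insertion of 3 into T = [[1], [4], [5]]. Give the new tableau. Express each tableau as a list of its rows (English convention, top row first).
3 is larger than every entry of row 1, so it is appended to row 1. The new tableau is [[1, 3], [4], [5]].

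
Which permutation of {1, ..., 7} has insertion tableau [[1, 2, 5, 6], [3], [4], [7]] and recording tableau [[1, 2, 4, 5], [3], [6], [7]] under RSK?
1 7 4 5 6 3 2

Reverse the RSK construction: for i from n down to 1, find the cell of Q containing i, remove the entry at that cell from P, and reverse-bump it up through P; the value ejected from row 1 is w(i).

Step i=7: Q has 7 at row 4, column 1; remove 7 from row 4 of P and reverse-bump: 7 enters row 3 and ejects 4; 4 enters row 2 and ejects 3; 3 enters row 1 and ejects 2. So w(7) = 2. P is now [[1, 3, 5, 6], [4], [7]].
Step i=6: Q has 6 at row 3, column 1; remove 7 from row 3 of P and reverse-bump: 7 enters row 2 and ejects 4; 4 enters row 1 and ejects 3. So w(6) = 3. P is now [[1, 4, 5, 6], [7]].
Step i=5: Q has 5 at row 1, column 4; remove that cell from P, ejecting 6. So w(5) = 6. P is now [[1, 4, 5], [7]].
Step i=4: Q has 4 at row 1, column 3; remove that cell from P, ejecting 5. So w(4) = 5. P is now [[1, 4], [7]].
Step i=3: Q has 3 at row 2, column 1; remove 7 from row 2 of P and reverse-bump: 7 enters row 1 and ejects 4. So w(3) = 4. P is now [[1, 7]].
Step i=2: Q has 2 at row 1, column 2; remove that cell from P, ejecting 7. So w(2) = 7. P is now [[1]].
Step i=1: Q has 1 at row 1, column 1; remove that cell from P, ejecting 1. So w(1) = 1. P is now [].

So w = 1 7 4 5 6 3 2.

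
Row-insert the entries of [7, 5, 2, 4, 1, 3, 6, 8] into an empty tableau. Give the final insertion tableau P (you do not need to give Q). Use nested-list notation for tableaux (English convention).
P = [[1, 3, 6, 8], [2, 4], [5], [7]]

Insert 7: appended to row 1. P = [[7]].
Insert 5: 5 bumps 7 from row 1; 7 starts row 2. P = [[5], [7]].
Insert 2: 2 bumps 5 from row 1; 5 bumps 7 from row 2; 7 starts row 3. P = [[2], [5], [7]].
Insert 4: appended to row 1. P = [[2, 4], [5], [7]].
Insert 1: 1 bumps 2 from row 1; 2 bumps 5 from row 2; 5 bumps 7 from row 3; 7 starts row 4. P = [[1, 4], [2], [5], [7]].
Insert 3: 3 bumps 4 from row 1; 4 appends to row 2. P = [[1, 3], [2, 4], [5], [7]].
Insert 6: appended to row 1. P = [[1, 3, 6], [2, 4], [5], [7]].
Insert 8: appended to row 1. P = [[1, 3, 6, 8], [2, 4], [5], [7]].

So P = [[1, 3, 6, 8], [2, 4], [5], [7]].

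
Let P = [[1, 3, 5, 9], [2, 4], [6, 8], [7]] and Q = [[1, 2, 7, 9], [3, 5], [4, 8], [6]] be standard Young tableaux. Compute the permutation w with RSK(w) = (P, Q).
7 8 6 2 4 1 5 3 9

Reverse RSK: for i = n, n-1, ..., 1, locate i in Q, remove the corresponding corner cell from P, and reverse-bump its entry up through P; the value ejected from row 1 is w(i).

So w = 7 8 6 2 4 1 5 3 9.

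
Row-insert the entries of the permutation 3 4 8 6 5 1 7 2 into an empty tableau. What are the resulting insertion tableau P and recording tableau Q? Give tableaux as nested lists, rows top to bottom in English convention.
P = [[1, 2, 5, 7], [3, 4], [6], [8]], Q = [[1, 2, 3, 7], [4, 8], [5], [6]]

Insert each entry of the permutation into P by Schensted row insertion, recording in Q the position of each new cell.

Insert 3: appended to row 1. P = [[3]].
Insert 4: appended to row 1. P = [[3, 4]].
Insert 8: appended to row 1. P = [[3, 4, 8]].
Insert 6: 6 bumps 8 from row 1; 8 starts row 2. P = [[3, 4, 6], [8]].
Insert 5: 5 bumps 6 from row 1; 6 bumps 8 from row 2; 8 starts row 3. P = [[3, 4, 5], [6], [8]].
Insert 1: 1 bumps 3 from row 1; 3 bumps 6 from row 2; 6 bumps 8 from row 3; 8 starts row 4. P = [[1, 4, 5], [3], [6], [8]].
Insert 7: appended to row 1. P = [[1, 4, 5, 7], [3], [6], [8]].
Insert 2: 2 bumps 4 from row 1; 4 appends to row 2. P = [[1, 2, 5, 7], [3, 4], [6], [8]].

So P = [[1, 2, 5, 7], [3, 4], [6], [8]], Q = [[1, 2, 3, 7], [4, 8], [5], [6]].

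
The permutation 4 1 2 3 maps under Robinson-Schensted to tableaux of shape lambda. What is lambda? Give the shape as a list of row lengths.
Row-insert each entry into an empty tableau.

After inserting 4: P = [[4]].
After inserting 1: P = [[1], [4]].
After inserting 2: P = [[1, 2], [4]].
After inserting 3: P = [[1, 2, 3], [4]].

The final insertion tableau P = [[1, 2, 3], [4]] has shape [3, 1].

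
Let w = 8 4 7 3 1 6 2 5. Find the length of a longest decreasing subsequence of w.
4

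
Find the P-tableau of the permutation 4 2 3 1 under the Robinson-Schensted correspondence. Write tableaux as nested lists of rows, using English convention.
Insert 4: appended to row 1. P = [[4]].
Insert 2: 2 bumps 4 from row 1; 4 starts row 2. P = [[2], [4]].
Insert 3: appended to row 1. P = [[2, 3], [4]].
Insert 1: 1 bumps 2 from row 1; 2 bumps 4 from row 2; 4 starts row 3. P = [[1, 3], [2], [4]].

So P = [[1, 3], [2], [4]].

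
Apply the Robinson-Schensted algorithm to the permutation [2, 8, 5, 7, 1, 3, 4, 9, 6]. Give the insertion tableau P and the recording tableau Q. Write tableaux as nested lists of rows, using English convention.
Insert each entry of the permutation into P by Schensted row insertion, recording in Q the position of each new cell.

Insert 2: appended to row 1. P = [[2]].
Insert 8: appended to row 1. P = [[2, 8]].
Insert 5: 5 bumps 8 from row 1; 8 starts row 2. P = [[2, 5], [8]].
Insert 7: appended to row 1. P = [[2, 5, 7], [8]].
Insert 1: 1 bumps 2 from row 1; 2 bumps 8 from row 2; 8 starts row 3. P = [[1, 5, 7], [2], [8]].
Insert 3: 3 bumps 5 from row 1; 5 appends to row 2. P = [[1, 3, 7], [2, 5], [8]].
Insert 4: 4 bumps 7 from row 1; 7 appends to row 2. P = [[1, 3, 4], [2, 5, 7], [8]].
Insert 9: appended to row 1. P = [[1, 3, 4, 9], [2, 5, 7], [8]].
Insert 6: 6 bumps 9 from row 1; 9 appends to row 2. P = [[1, 3, 4, 6], [2, 5, 7, 9], [8]].

So P = [[1, 3, 4, 6], [2, 5, 7, 9], [8]], Q = [[1, 2, 4, 8], [3, 6, 7, 9], [5]].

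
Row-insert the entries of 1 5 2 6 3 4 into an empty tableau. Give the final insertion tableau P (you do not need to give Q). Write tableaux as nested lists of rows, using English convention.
Insert 1: appended to row 1. P = [[1]].
Insert 5: appended to row 1. P = [[1, 5]].
Insert 2: 2 bumps 5 from row 1; 5 starts row 2. P = [[1, 2], [5]].
Insert 6: appended to row 1. P = [[1, 2, 6], [5]].
Insert 3: 3 bumps 6 from row 1; 6 appends to row 2. P = [[1, 2, 3], [5, 6]].
Insert 4: appended to row 1. P = [[1, 2, 3, 4], [5, 6]].

So P = [[1, 2, 3, 4], [5, 6]].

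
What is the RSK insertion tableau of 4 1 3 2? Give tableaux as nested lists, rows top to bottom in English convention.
Insert 4: appended to row 1. P = [[4]].
Insert 1: 1 bumps 4 from row 1; 4 starts row 2. P = [[1], [4]].
Insert 3: appended to row 1. P = [[1, 3], [4]].
Insert 2: 2 bumps 3 from row 1; 3 bumps 4 from row 2; 4 starts row 3. P = [[1, 2], [3], [4]].

So P = [[1, 2], [3], [4]].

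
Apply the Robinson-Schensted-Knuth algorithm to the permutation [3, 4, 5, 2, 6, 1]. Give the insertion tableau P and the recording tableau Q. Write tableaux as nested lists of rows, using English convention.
P = [[1, 4, 5, 6], [2], [3]], Q = [[1, 2, 3, 5], [4], [6]]

Insert each entry of the permutation into P by Schensted row insertion, recording in Q the position of each new cell.

Insert 3: appended to row 1. P = [[3]].
Insert 4: appended to row 1. P = [[3, 4]].
Insert 5: appended to row 1. P = [[3, 4, 5]].
Insert 2: 2 bumps 3 from row 1; 3 starts row 2. P = [[2, 4, 5], [3]].
Insert 6: appended to row 1. P = [[2, 4, 5, 6], [3]].
Insert 1: 1 bumps 2 from row 1; 2 bumps 3 from row 2; 3 starts row 3. P = [[1, 4, 5, 6], [2], [3]].

So P = [[1, 4, 5, 6], [2], [3]], Q = [[1, 2, 3, 5], [4], [6]].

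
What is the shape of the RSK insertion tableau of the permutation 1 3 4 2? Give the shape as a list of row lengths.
[3, 1]

Row-insert each entry into an empty tableau.

After inserting 1: P = [[1]].
After inserting 3: P = [[1, 3]].
After inserting 4: P = [[1, 3, 4]].
After inserting 2: P = [[1, 2, 4], [3]].

The final insertion tableau P = [[1, 2, 4], [3]] has shape [3, 1].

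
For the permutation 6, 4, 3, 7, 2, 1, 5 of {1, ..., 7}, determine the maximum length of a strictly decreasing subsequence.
5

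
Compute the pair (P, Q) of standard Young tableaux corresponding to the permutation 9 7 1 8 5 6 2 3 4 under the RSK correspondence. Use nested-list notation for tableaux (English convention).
Insert each entry of the permutation into P by Schensted row insertion, recording in Q the position of each new cell.

Insert 9: appended to row 1. P = [[9]], Q = [[1]].
Insert 7: 7 bumps 9 from row 1; 9 starts row 2. P = [[7], [9]], Q = [[1], [2]].
Insert 1: 1 bumps 7 from row 1; 7 bumps 9 from row 2; 9 starts row 3. P = [[1], [7], [9]], Q = [[1], [2], [3]].
Insert 8: appended to row 1. P = [[1, 8], [7], [9]], Q = [[1, 4], [2], [3]].
Insert 5: 5 bumps 8 from row 1; 8 appends to row 2. P = [[1, 5], [7, 8], [9]], Q = [[1, 4], [2, 5], [3]].
Insert 6: appended to row 1. P = [[1, 5, 6], [7, 8], [9]], Q = [[1, 4, 6], [2, 5], [3]].
Insert 2: 2 bumps 5 from row 1; 5 bumps 7 from row 2; 7 bumps 9 from row 3; 9 starts row 4. P = [[1, 2, 6], [5, 8], [7], [9]], Q = [[1, 4, 6], [2, 5], [3], [7]].
Insert 3: 3 bumps 6 from row 1; 6 bumps 8 from row 2; 8 appends to row 3. P = [[1, 2, 3], [5, 6], [7, 8], [9]], Q = [[1, 4, 6], [2, 5], [3, 8], [7]].
Insert 4: appended to row 1. P = [[1, 2, 3, 4], [5, 6], [7, 8], [9]], Q = [[1, 4, 6, 9], [2, 5], [3, 8], [7]].

So P = [[1, 2, 3, 4], [5, 6], [7, 8], [9]], Q = [[1, 4, 6, 9], [2, 5], [3, 8], [7]].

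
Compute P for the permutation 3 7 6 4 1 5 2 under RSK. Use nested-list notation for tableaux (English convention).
P = [[1, 2, 5], [3, 4], [6], [7]]

Insert 3: appended to row 1. P = [[3]].
Insert 7: appended to row 1. P = [[3, 7]].
Insert 6: 6 bumps 7 from row 1; 7 starts row 2. P = [[3, 6], [7]].
Insert 4: 4 bumps 6 from row 1; 6 bumps 7 from row 2; 7 starts row 3. P = [[3, 4], [6], [7]].
Insert 1: 1 bumps 3 from row 1; 3 bumps 6 from row 2; 6 bumps 7 from row 3; 7 starts row 4. P = [[1, 4], [3], [6], [7]].
Insert 5: appended to row 1. P = [[1, 4, 5], [3], [6], [7]].
Insert 2: 2 bumps 4 from row 1; 4 appends to row 2. P = [[1, 2, 5], [3, 4], [6], [7]].

So P = [[1, 2, 5], [3, 4], [6], [7]].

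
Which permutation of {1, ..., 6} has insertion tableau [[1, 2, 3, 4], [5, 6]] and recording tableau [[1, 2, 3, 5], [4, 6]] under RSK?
Reverse the RSK construction: for i from n down to 1, find the cell of Q containing i, remove the entry at that cell from P, and reverse-bump it up through P; the value ejected from row 1 is w(i).

Step i=6: Q has 6 at row 2, column 2; remove 6 from row 2 of P and reverse-bump: 6 enters row 1 and ejects 4. So w(6) = 4. P is now [[1, 2, 3, 6], [5]].
Step i=5: Q has 5 at row 1, column 4; remove that cell from P, ejecting 6. So w(5) = 6. P is now [[1, 2, 3], [5]].
Step i=4: Q has 4 at row 2, column 1; remove 5 from row 2 of P and reverse-bump: 5 enters row 1 and ejects 3. So w(4) = 3. P is now [[1, 2, 5]].
Step i=3: Q has 3 at row 1, column 3; remove that cell from P, ejecting 5. So w(3) = 5. P is now [[1, 2]].
Step i=2: Q has 2 at row 1, column 2; remove that cell from P, ejecting 2. So w(2) = 2. P is now [[1]].
Step i=1: Q has 1 at row 1, column 1; remove that cell from P, ejecting 1. So w(1) = 1. P is now [].

So w = 1 2 5 3 6 4.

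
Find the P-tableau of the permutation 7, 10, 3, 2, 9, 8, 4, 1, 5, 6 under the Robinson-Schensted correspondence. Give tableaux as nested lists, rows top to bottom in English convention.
After inserting 7: P = [[7]].
After inserting 10: P = [[7, 10]].
After inserting 3: P = [[3, 10], [7]].
After inserting 2: P = [[2, 10], [3], [7]].
After inserting 9: P = [[2, 9], [3, 10], [7]].
After inserting 8: P = [[2, 8], [3, 9], [7, 10]].
After inserting 4: P = [[2, 4], [3, 8], [7, 9], [10]].
After inserting 1: P = [[1, 4], [2, 8], [3, 9], [7], [10]].
After inserting 5: P = [[1, 4, 5], [2, 8], [3, 9], [7], [10]].
After inserting 6: P = [[1, 4, 5, 6], [2, 8], [3, 9], [7], [10]].

So P = [[1, 4, 5, 6], [2, 8], [3, 9], [7], [10]].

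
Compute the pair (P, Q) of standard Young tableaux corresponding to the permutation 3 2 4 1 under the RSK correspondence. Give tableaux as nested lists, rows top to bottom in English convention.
Insert each entry of the permutation into P by Schensted row insertion, recording in Q the position of each new cell.

Insert 3: appended to row 1. P = [[3]], Q = [[1]].
Insert 2: 2 bumps 3 from row 1; 3 starts row 2. P = [[2], [3]], Q = [[1], [2]].
Insert 4: appended to row 1. P = [[2, 4], [3]], Q = [[1, 3], [2]].
Insert 1: 1 bumps 2 from row 1; 2 bumps 3 from row 2; 3 starts row 3. P = [[1, 4], [2], [3]], Q = [[1, 3], [2], [4]].

So P = [[1, 4], [2], [3]], Q = [[1, 3], [2], [4]].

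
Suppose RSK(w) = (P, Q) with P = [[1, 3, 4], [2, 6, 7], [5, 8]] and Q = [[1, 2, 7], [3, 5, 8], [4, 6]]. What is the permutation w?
Reverse RSK: for i = n, n-1, ..., 1, locate i in Q, remove the corresponding corner cell from P, and reverse-bump its entry up through P; the value ejected from row 1 is w(i).

So w = 5 8 2 1 6 3 7 4.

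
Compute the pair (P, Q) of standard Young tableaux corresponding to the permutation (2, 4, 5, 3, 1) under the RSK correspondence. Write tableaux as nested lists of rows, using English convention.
P = [[1, 3, 5], [2], [4]], Q = [[1, 2, 3], [4], [5]]

Insert each entry of the permutation into P by Schensted row insertion, recording in Q the position of each new cell.

Insert 2: appended to row 1. P = [[2]].
Insert 4: appended to row 1. P = [[2, 4]].
Insert 5: appended to row 1. P = [[2, 4, 5]].
Insert 3: 3 bumps 4 from row 1; 4 starts row 2. P = [[2, 3, 5], [4]].
Insert 1: 1 bumps 2 from row 1; 2 bumps 4 from row 2; 4 starts row 3. P = [[1, 3, 5], [2], [4]].

So P = [[1, 3, 5], [2], [4]], Q = [[1, 2, 3], [4], [5]].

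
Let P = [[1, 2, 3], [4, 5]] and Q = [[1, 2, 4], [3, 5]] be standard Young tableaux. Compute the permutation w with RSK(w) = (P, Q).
1 4 2 5 3

Reverse RSK: for i = n, n-1, ..., 1, locate i in Q, remove the corresponding corner cell from P, and reverse-bump its entry up through P; the value ejected from row 1 is w(i).

So w = 1 4 2 5 3.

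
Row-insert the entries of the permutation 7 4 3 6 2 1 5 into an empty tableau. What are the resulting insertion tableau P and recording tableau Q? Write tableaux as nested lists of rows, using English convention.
P = [[1, 5], [2, 6], [3], [4], [7]], Q = [[1, 4], [2, 7], [3], [5], [6]]

Insert each entry of the permutation into P by Schensted row insertion, recording in Q the position of each new cell.

Insert 7: appended to row 1. P = [[7]].
Insert 4: 4 bumps 7 from row 1; 7 starts row 2. P = [[4], [7]].
Insert 3: 3 bumps 4 from row 1; 4 bumps 7 from row 2; 7 starts row 3. P = [[3], [4], [7]].
Insert 6: appended to row 1. P = [[3, 6], [4], [7]].
Insert 2: 2 bumps 3 from row 1; 3 bumps 4 from row 2; 4 bumps 7 from row 3; 7 starts row 4. P = [[2, 6], [3], [4], [7]].
Insert 1: 1 bumps 2 from row 1; 2 bumps 3 from row 2; 3 bumps 4 from row 3; 4 bumps 7 from row 4; 7 starts row 5. P = [[1, 6], [2], [3], [4], [7]].
Insert 5: 5 bumps 6 from row 1; 6 appends to row 2. P = [[1, 5], [2, 6], [3], [4], [7]].

So P = [[1, 5], [2, 6], [3], [4], [7]], Q = [[1, 4], [2, 7], [3], [5], [6]].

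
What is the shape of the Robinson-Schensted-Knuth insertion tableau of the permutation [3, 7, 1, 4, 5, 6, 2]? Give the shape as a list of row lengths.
Row-insert each entry into an empty tableau.

After inserting 3: P = [[3]].
After inserting 7: P = [[3, 7]].
After inserting 1: P = [[1, 7], [3]].
After inserting 4: P = [[1, 4], [3, 7]].
After inserting 5: P = [[1, 4, 5], [3, 7]].
After inserting 6: P = [[1, 4, 5, 6], [3, 7]].
After inserting 2: P = [[1, 2, 5, 6], [3, 4], [7]].

The final insertion tableau P = [[1, 2, 5, 6], [3, 4], [7]] has shape [4, 2, 1].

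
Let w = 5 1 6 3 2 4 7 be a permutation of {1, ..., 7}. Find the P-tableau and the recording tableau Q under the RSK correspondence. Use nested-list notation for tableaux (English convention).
Insert each entry of the permutation into P by Schensted row insertion, recording in Q the position of each new cell.

After inserting 5: P = [[5]].
After inserting 1: P = [[1], [5]].
After inserting 6: P = [[1, 6], [5]].
After inserting 3: P = [[1, 3], [5, 6]].
After inserting 2: P = [[1, 2], [3, 6], [5]].
After inserting 4: P = [[1, 2, 4], [3, 6], [5]].
After inserting 7: P = [[1, 2, 4, 7], [3, 6], [5]].

So P = [[1, 2, 4, 7], [3, 6], [5]], Q = [[1, 3, 6, 7], [2, 4], [5]].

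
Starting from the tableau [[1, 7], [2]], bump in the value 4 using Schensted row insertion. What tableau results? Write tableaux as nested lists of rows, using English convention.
[[1, 4], [2, 7]]

In row 1, 4 replaces 7 (the leftmost entry greater than 4); 7 is bumped to row 2. 7 is appended to row 2. The new tableau is [[1, 4], [2, 7]].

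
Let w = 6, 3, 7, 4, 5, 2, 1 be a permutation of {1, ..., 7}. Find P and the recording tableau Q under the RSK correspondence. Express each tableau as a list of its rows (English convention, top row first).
P = [[1, 4, 5], [2, 7], [3], [6]], Q = [[1, 3, 5], [2, 4], [6], [7]]

Insert each entry of the permutation into P by Schensted row insertion, recording in Q the position of each new cell.

Insert 6: appended to row 1. P = [[6]], Q = [[1]].
Insert 3: 3 bumps 6 from row 1; 6 starts row 2. P = [[3], [6]], Q = [[1], [2]].
Insert 7: appended to row 1. P = [[3, 7], [6]], Q = [[1, 3], [2]].
Insert 4: 4 bumps 7 from row 1; 7 appends to row 2. P = [[3, 4], [6, 7]], Q = [[1, 3], [2, 4]].
Insert 5: appended to row 1. P = [[3, 4, 5], [6, 7]], Q = [[1, 3, 5], [2, 4]].
Insert 2: 2 bumps 3 from row 1; 3 bumps 6 from row 2; 6 starts row 3. P = [[2, 4, 5], [3, 7], [6]], Q = [[1, 3, 5], [2, 4], [6]].
Insert 1: 1 bumps 2 from row 1; 2 bumps 3 from row 2; 3 bumps 6 from row 3; 6 starts row 4. P = [[1, 4, 5], [2, 7], [3], [6]], Q = [[1, 3, 5], [2, 4], [6], [7]].

So P = [[1, 4, 5], [2, 7], [3], [6]], Q = [[1, 3, 5], [2, 4], [6], [7]].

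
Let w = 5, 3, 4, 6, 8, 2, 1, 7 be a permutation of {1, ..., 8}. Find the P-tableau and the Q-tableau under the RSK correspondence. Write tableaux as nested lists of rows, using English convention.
P = [[1, 4, 6, 7], [2, 8], [3], [5]], Q = [[1, 3, 4, 5], [2, 8], [6], [7]]

Insert each entry of the permutation into P by Schensted row insertion, recording in Q the position of each new cell.

Insert 5: appended to row 1. P = [[5]].
Insert 3: 3 bumps 5 from row 1; 5 starts row 2. P = [[3], [5]].
Insert 4: appended to row 1. P = [[3, 4], [5]].
Insert 6: appended to row 1. P = [[3, 4, 6], [5]].
Insert 8: appended to row 1. P = [[3, 4, 6, 8], [5]].
Insert 2: 2 bumps 3 from row 1; 3 bumps 5 from row 2; 5 starts row 3. P = [[2, 4, 6, 8], [3], [5]].
Insert 1: 1 bumps 2 from row 1; 2 bumps 3 from row 2; 3 bumps 5 from row 3; 5 starts row 4. P = [[1, 4, 6, 8], [2], [3], [5]].
Insert 7: 7 bumps 8 from row 1; 8 appends to row 2. P = [[1, 4, 6, 7], [2, 8], [3], [5]].

So P = [[1, 4, 6, 7], [2, 8], [3], [5]], Q = [[1, 3, 4, 5], [2, 8], [6], [7]].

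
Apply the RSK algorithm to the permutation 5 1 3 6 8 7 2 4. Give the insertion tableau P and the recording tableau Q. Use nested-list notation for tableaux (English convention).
P = [[1, 2, 4, 7], [3, 6], [5, 8]], Q = [[1, 3, 4, 5], [2, 6], [7, 8]]

Insert each entry of the permutation into P by Schensted row insertion, recording in Q the position of each new cell.

After inserting 5: P = [[5]].
After inserting 1: P = [[1], [5]].
After inserting 3: P = [[1, 3], [5]].
After inserting 6: P = [[1, 3, 6], [5]].
After inserting 8: P = [[1, 3, 6, 8], [5]].
After inserting 7: P = [[1, 3, 6, 7], [5, 8]].
After inserting 2: P = [[1, 2, 6, 7], [3, 8], [5]].
After inserting 4: P = [[1, 2, 4, 7], [3, 6], [5, 8]].

So P = [[1, 2, 4, 7], [3, 6], [5, 8]], Q = [[1, 3, 4, 5], [2, 6], [7, 8]].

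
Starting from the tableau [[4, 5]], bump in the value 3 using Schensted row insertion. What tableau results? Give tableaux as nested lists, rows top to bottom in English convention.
[[3, 5], [4]]

In row 1, 3 replaces 4 (the leftmost entry greater than 3); 4 is bumped to row 2. 4 starts a new row 2. The new tableau is [[3, 5], [4]].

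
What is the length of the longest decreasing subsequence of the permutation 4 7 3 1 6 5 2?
4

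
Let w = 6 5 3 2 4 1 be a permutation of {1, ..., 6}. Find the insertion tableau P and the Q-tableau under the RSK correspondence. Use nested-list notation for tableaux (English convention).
P = [[1, 4], [2], [3], [5], [6]], Q = [[1, 5], [2], [3], [4], [6]]

Insert each entry of the permutation into P by Schensted row insertion, recording in Q the position of each new cell.

Insert 6: appended to row 1. P = [[6]].
Insert 5: 5 bumps 6 from row 1; 6 starts row 2. P = [[5], [6]].
Insert 3: 3 bumps 5 from row 1; 5 bumps 6 from row 2; 6 starts row 3. P = [[3], [5], [6]].
Insert 2: 2 bumps 3 from row 1; 3 bumps 5 from row 2; 5 bumps 6 from row 3; 6 starts row 4. P = [[2], [3], [5], [6]].
Insert 4: appended to row 1. P = [[2, 4], [3], [5], [6]].
Insert 1: 1 bumps 2 from row 1; 2 bumps 3 from row 2; 3 bumps 5 from row 3; 5 bumps 6 from row 4; 6 starts row 5. P = [[1, 4], [2], [3], [5], [6]].

So P = [[1, 4], [2], [3], [5], [6]], Q = [[1, 5], [2], [3], [4], [6]].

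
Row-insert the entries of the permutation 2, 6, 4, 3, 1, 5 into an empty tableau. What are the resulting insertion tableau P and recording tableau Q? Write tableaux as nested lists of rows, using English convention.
Insert each entry of the permutation into P by Schensted row insertion, recording in Q the position of each new cell.

Insert 2: appended to row 1. P = [[2]].
Insert 6: appended to row 1. P = [[2, 6]].
Insert 4: 4 bumps 6 from row 1; 6 starts row 2. P = [[2, 4], [6]].
Insert 3: 3 bumps 4 from row 1; 4 bumps 6 from row 2; 6 starts row 3. P = [[2, 3], [4], [6]].
Insert 1: 1 bumps 2 from row 1; 2 bumps 4 from row 2; 4 bumps 6 from row 3; 6 starts row 4. P = [[1, 3], [2], [4], [6]].
Insert 5: appended to row 1. P = [[1, 3, 5], [2], [4], [6]].

So P = [[1, 3, 5], [2], [4], [6]], Q = [[1, 2, 6], [3], [4], [5]].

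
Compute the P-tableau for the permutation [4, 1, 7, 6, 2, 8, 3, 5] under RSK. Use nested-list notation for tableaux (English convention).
P = [[1, 2, 3, 5], [4, 6, 8], [7]]

Insert 4: appended to row 1. P = [[4]].
Insert 1: 1 bumps 4 from row 1; 4 starts row 2. P = [[1], [4]].
Insert 7: appended to row 1. P = [[1, 7], [4]].
Insert 6: 6 bumps 7 from row 1; 7 appends to row 2. P = [[1, 6], [4, 7]].
Insert 2: 2 bumps 6 from row 1; 6 bumps 7 from row 2; 7 starts row 3. P = [[1, 2], [4, 6], [7]].
Insert 8: appended to row 1. P = [[1, 2, 8], [4, 6], [7]].
Insert 3: 3 bumps 8 from row 1; 8 appends to row 2. P = [[1, 2, 3], [4, 6, 8], [7]].
Insert 5: appended to row 1. P = [[1, 2, 3, 5], [4, 6, 8], [7]].

So P = [[1, 2, 3, 5], [4, 6, 8], [7]].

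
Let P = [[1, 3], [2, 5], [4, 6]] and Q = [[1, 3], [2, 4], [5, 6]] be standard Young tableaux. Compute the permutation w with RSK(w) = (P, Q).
Reverse the RSK construction: for i from n down to 1, find the cell of Q containing i, remove the entry at that cell from P, and reverse-bump it up through P; the value ejected from row 1 is w(i).

Step i=6: Q has 6 at row 3, column 2; remove 6 from row 3 of P and reverse-bump: 6 enters row 2 and ejects 5; 5 enters row 1 and ejects 3. So w(6) = 3. P is now [[1, 5], [2, 6], [4]].
Step i=5: Q has 5 at row 3, column 1; remove 4 from row 3 of P and reverse-bump: 4 enters row 2 and ejects 2; 2 enters row 1 and ejects 1. So w(5) = 1. P is now [[2, 5], [4, 6]].
Step i=4: Q has 4 at row 2, column 2; remove 6 from row 2 of P and reverse-bump: 6 enters row 1 and ejects 5. So w(4) = 5. P is now [[2, 6], [4]].
Step i=3: Q has 3 at row 1, column 2; remove that cell from P, ejecting 6. So w(3) = 6. P is now [[2], [4]].
Step i=2: Q has 2 at row 2, column 1; remove 4 from row 2 of P and reverse-bump: 4 enters row 1 and ejects 2. So w(2) = 2. P is now [[4]].
Step i=1: Q has 1 at row 1, column 1; remove that cell from P, ejecting 4. So w(1) = 4. P is now [].

So w = 4 2 6 5 1 3.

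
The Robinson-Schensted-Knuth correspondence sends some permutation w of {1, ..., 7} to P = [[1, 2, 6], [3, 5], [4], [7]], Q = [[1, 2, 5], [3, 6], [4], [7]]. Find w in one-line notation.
Reverse the RSK construction: for i from n down to 1, find the cell of Q containing i, remove the entry at that cell from P, and reverse-bump it up through P; the value ejected from row 1 is w(i).

Step i=7: Q has 7 at row 4, column 1; remove 7 from row 4 of P and reverse-bump: 7 enters row 3 and ejects 4; 4 enters row 2 and ejects 3; 3 enters row 1 and ejects 2. So w(7) = 2. P is now [[1, 3, 6], [4, 5], [7]].
Step i=6: Q has 6 at row 2, column 2; remove 5 from row 2 of P and reverse-bump: 5 enters row 1 and ejects 3. So w(6) = 3. P is now [[1, 5, 6], [4], [7]].
Step i=5: Q has 5 at row 1, column 3; remove that cell from P, ejecting 6. So w(5) = 6. P is now [[1, 5], [4], [7]].
Step i=4: Q has 4 at row 3, column 1; remove 7 from row 3 of P and reverse-bump: 7 enters row 2 and ejects 4; 4 enters row 1 and ejects 1. So w(4) = 1. P is now [[4, 5], [7]].
Step i=3: Q has 3 at row 2, column 1; remove 7 from row 2 of P and reverse-bump: 7 enters row 1 and ejects 5. So w(3) = 5. P is now [[4, 7]].
Step i=2: Q has 2 at row 1, column 2; remove that cell from P, ejecting 7. So w(2) = 7. P is now [[4]].
Step i=1: Q has 1 at row 1, column 1; remove that cell from P, ejecting 4. So w(1) = 4. P is now [].

So w = 4 7 5 1 6 3 2.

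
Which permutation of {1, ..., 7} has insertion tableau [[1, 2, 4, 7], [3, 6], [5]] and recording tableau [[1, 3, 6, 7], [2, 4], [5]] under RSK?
Reverse the RSK construction: for i from n down to 1, find the cell of Q containing i, remove the entry at that cell from P, and reverse-bump it up through P; the value ejected from row 1 is w(i).

Step i=7: Q has 7 at row 1, column 4; remove that cell from P, ejecting 7. So w(7) = 7. P is now [[1, 2, 4], [3, 6], [5]].
Step i=6: Q has 6 at row 1, column 3; remove that cell from P, ejecting 4. So w(6) = 4. P is now [[1, 2], [3, 6], [5]].
Step i=5: Q has 5 at row 3, column 1; remove 5 from row 3 of P and reverse-bump: 5 enters row 2 and ejects 3; 3 enters row 1 and ejects 2. So w(5) = 2. P is now [[1, 3], [5, 6]].
Step i=4: Q has 4 at row 2, column 2; remove 6 from row 2 of P and reverse-bump: 6 enters row 1 and ejects 3. So w(4) = 3. P is now [[1, 6], [5]].
Step i=3: Q has 3 at row 1, column 2; remove that cell from P, ejecting 6. So w(3) = 6. P is now [[1], [5]].
Step i=2: Q has 2 at row 2, column 1; remove 5 from row 2 of P and reverse-bump: 5 enters row 1 and ejects 1. So w(2) = 1. P is now [[5]].
Step i=1: Q has 1 at row 1, column 1; remove that cell from P, ejecting 5. So w(1) = 5. P is now [].

So w = 5 1 6 3 2 4 7.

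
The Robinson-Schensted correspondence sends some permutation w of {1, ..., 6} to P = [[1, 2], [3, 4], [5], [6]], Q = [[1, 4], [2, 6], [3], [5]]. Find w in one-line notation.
Reverse the RSK construction: for i from n down to 1, find the cell of Q containing i, remove the entry at that cell from P, and reverse-bump it up through P; the value ejected from row 1 is w(i).

Step i=6: Q has 6 at row 2, column 2; remove 4 from row 2 of P and reverse-bump: 4 enters row 1 and ejects 2. So w(6) = 2. P is now [[1, 4], [3], [5], [6]].
Step i=5: Q has 5 at row 4, column 1; remove 6 from row 4 of P and reverse-bump: 6 enters row 3 and ejects 5; 5 enters row 2 and ejects 3; 3 enters row 1 and ejects 1. So w(5) = 1. P is now [[3, 4], [5], [6]].
Step i=4: Q has 4 at row 1, column 2; remove that cell from P, ejecting 4. So w(4) = 4. P is now [[3], [5], [6]].
Step i=3: Q has 3 at row 3, column 1; remove 6 from row 3 of P and reverse-bump: 6 enters row 2 and ejects 5; 5 enters row 1 and ejects 3. So w(3) = 3. P is now [[5], [6]].
Step i=2: Q has 2 at row 2, column 1; remove 6 from row 2 of P and reverse-bump: 6 enters row 1 and ejects 5. So w(2) = 5. P is now [[6]].
Step i=1: Q has 1 at row 1, column 1; remove that cell from P, ejecting 6. So w(1) = 6. P is now [].

So w = 6 5 3 4 1 2.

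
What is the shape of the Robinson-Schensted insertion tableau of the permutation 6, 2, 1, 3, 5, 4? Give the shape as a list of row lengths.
[3, 2, 1]

RSK row insertion gives P = [[1, 3, 4], [2, 5], [6]], which has shape [3, 2, 1].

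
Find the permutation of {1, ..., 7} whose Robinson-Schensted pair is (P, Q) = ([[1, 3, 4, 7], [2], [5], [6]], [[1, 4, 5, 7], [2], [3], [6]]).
6 5 2 3 4 1 7

Reverse the RSK construction: for i from n down to 1, find the cell of Q containing i, remove the entry at that cell from P, and reverse-bump it up through P; the value ejected from row 1 is w(i).

Step i=7: Q has 7 at row 1, column 4; remove that cell from P, ejecting 7. So w(7) = 7. P is now [[1, 3, 4], [2], [5], [6]].
Step i=6: Q has 6 at row 4, column 1; remove 6 from row 4 of P and reverse-bump: 6 enters row 3 and ejects 5; 5 enters row 2 and ejects 2; 2 enters row 1 and ejects 1. So w(6) = 1. P is now [[2, 3, 4], [5], [6]].
Step i=5: Q has 5 at row 1, column 3; remove that cell from P, ejecting 4. So w(5) = 4. P is now [[2, 3], [5], [6]].
Step i=4: Q has 4 at row 1, column 2; remove that cell from P, ejecting 3. So w(4) = 3. P is now [[2], [5], [6]].
Step i=3: Q has 3 at row 3, column 1; remove 6 from row 3 of P and reverse-bump: 6 enters row 2 and ejects 5; 5 enters row 1 and ejects 2. So w(3) = 2. P is now [[5], [6]].
Step i=2: Q has 2 at row 2, column 1; remove 6 from row 2 of P and reverse-bump: 6 enters row 1 and ejects 5. So w(2) = 5. P is now [[6]].
Step i=1: Q has 1 at row 1, column 1; remove that cell from P, ejecting 6. So w(1) = 6. P is now [].

So w = 6 5 2 3 4 1 7.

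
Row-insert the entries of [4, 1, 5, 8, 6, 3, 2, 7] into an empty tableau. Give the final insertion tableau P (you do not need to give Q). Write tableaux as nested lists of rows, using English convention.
Insert 4: appended to row 1. P = [[4]].
Insert 1: 1 bumps 4 from row 1; 4 starts row 2. P = [[1], [4]].
Insert 5: appended to row 1. P = [[1, 5], [4]].
Insert 8: appended to row 1. P = [[1, 5, 8], [4]].
Insert 6: 6 bumps 8 from row 1; 8 appends to row 2. P = [[1, 5, 6], [4, 8]].
Insert 3: 3 bumps 5 from row 1; 5 bumps 8 from row 2; 8 starts row 3. P = [[1, 3, 6], [4, 5], [8]].
Insert 2: 2 bumps 3 from row 1; 3 bumps 4 from row 2; 4 bumps 8 from row 3; 8 starts row 4. P = [[1, 2, 6], [3, 5], [4], [8]].
Insert 7: appended to row 1. P = [[1, 2, 6, 7], [3, 5], [4], [8]].

So P = [[1, 2, 6, 7], [3, 5], [4], [8]].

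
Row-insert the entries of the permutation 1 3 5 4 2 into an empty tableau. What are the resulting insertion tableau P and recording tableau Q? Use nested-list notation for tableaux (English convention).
P = [[1, 2, 4], [3], [5]], Q = [[1, 2, 3], [4], [5]]

Insert each entry of the permutation into P by Schensted row insertion, recording in Q the position of each new cell.

Insert 1: appended to row 1. P = [[1]], Q = [[1]].
Insert 3: appended to row 1. P = [[1, 3]], Q = [[1, 2]].
Insert 5: appended to row 1. P = [[1, 3, 5]], Q = [[1, 2, 3]].
Insert 4: 4 bumps 5 from row 1; 5 starts row 2. P = [[1, 3, 4], [5]], Q = [[1, 2, 3], [4]].
Insert 2: 2 bumps 3 from row 1; 3 bumps 5 from row 2; 5 starts row 3. P = [[1, 2, 4], [3], [5]], Q = [[1, 2, 3], [4], [5]].

So P = [[1, 2, 4], [3], [5]], Q = [[1, 2, 3], [4], [5]].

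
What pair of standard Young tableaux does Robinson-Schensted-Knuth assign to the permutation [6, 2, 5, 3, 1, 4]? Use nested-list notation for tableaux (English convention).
Insert each entry of the permutation into P by Schensted row insertion, recording in Q the position of each new cell.

Insert 6: appended to row 1. P = [[6]].
Insert 2: 2 bumps 6 from row 1; 6 starts row 2. P = [[2], [6]].
Insert 5: appended to row 1. P = [[2, 5], [6]].
Insert 3: 3 bumps 5 from row 1; 5 bumps 6 from row 2; 6 starts row 3. P = [[2, 3], [5], [6]].
Insert 1: 1 bumps 2 from row 1; 2 bumps 5 from row 2; 5 bumps 6 from row 3; 6 starts row 4. P = [[1, 3], [2], [5], [6]].
Insert 4: appended to row 1. P = [[1, 3, 4], [2], [5], [6]].

So P = [[1, 3, 4], [2], [5], [6]], Q = [[1, 3, 6], [2], [4], [5]].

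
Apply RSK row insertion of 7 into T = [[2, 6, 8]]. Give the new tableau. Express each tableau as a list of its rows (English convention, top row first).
In row 1, 7 replaces 8 (the leftmost entry greater than 7); 8 is bumped to row 2. 8 starts a new row 2. The new tableau is [[2, 6, 7], [8]].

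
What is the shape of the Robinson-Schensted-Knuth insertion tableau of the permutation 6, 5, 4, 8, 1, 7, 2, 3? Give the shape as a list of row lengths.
Row-insert each entry into an empty tableau.

After inserting 6: P = [[6]].
After inserting 5: P = [[5], [6]].
After inserting 4: P = [[4], [5], [6]].
After inserting 8: P = [[4, 8], [5], [6]].
After inserting 1: P = [[1, 8], [4], [5], [6]].
After inserting 7: P = [[1, 7], [4, 8], [5], [6]].
After inserting 2: P = [[1, 2], [4, 7], [5, 8], [6]].
After inserting 3: P = [[1, 2, 3], [4, 7], [5, 8], [6]].

The final insertion tableau P = [[1, 2, 3], [4, 7], [5, 8], [6]] has shape [3, 2, 2, 1].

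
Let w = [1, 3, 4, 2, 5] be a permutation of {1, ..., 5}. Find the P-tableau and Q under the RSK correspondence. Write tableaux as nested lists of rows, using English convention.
P = [[1, 2, 4, 5], [3]], Q = [[1, 2, 3, 5], [4]]

Insert each entry of the permutation into P by Schensted row insertion, recording in Q the position of each new cell.

Insert 1: appended to row 1. P = [[1]], Q = [[1]].
Insert 3: appended to row 1. P = [[1, 3]], Q = [[1, 2]].
Insert 4: appended to row 1. P = [[1, 3, 4]], Q = [[1, 2, 3]].
Insert 2: 2 bumps 3 from row 1; 3 starts row 2. P = [[1, 2, 4], [3]], Q = [[1, 2, 3], [4]].
Insert 5: appended to row 1. P = [[1, 2, 4, 5], [3]], Q = [[1, 2, 3, 5], [4]].

So P = [[1, 2, 4, 5], [3]], Q = [[1, 2, 3, 5], [4]].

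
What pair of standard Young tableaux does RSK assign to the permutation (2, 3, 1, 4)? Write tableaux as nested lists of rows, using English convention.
P = [[1, 3, 4], [2]], Q = [[1, 2, 4], [3]]

Insert each entry of the permutation into P by Schensted row insertion, recording in Q the position of each new cell.

Insert 2: appended to row 1. P = [[2]], Q = [[1]].
Insert 3: appended to row 1. P = [[2, 3]], Q = [[1, 2]].
Insert 1: 1 bumps 2 from row 1; 2 starts row 2. P = [[1, 3], [2]], Q = [[1, 2], [3]].
Insert 4: appended to row 1. P = [[1, 3, 4], [2]], Q = [[1, 2, 4], [3]].

So P = [[1, 3, 4], [2]], Q = [[1, 2, 4], [3]].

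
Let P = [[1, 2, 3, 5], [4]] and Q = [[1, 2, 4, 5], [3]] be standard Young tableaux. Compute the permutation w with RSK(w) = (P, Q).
Reverse the RSK construction: for i from n down to 1, find the cell of Q containing i, remove the entry at that cell from P, and reverse-bump it up through P; the value ejected from row 1 is w(i).

Step i=5: Q has 5 at row 1, column 4; remove that cell from P, ejecting 5. So w(5) = 5. P is now [[1, 2, 3], [4]].
Step i=4: Q has 4 at row 1, column 3; remove that cell from P, ejecting 3. So w(4) = 3. P is now [[1, 2], [4]].
Step i=3: Q has 3 at row 2, column 1; remove 4 from row 2 of P and reverse-bump: 4 enters row 1 and ejects 2. So w(3) = 2. P is now [[1, 4]].
Step i=2: Q has 2 at row 1, column 2; remove that cell from P, ejecting 4. So w(2) = 4. P is now [[1]].
Step i=1: Q has 1 at row 1, column 1; remove that cell from P, ejecting 1. So w(1) = 1. P is now [].

So w = 1 4 2 3 5.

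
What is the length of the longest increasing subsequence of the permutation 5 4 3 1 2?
2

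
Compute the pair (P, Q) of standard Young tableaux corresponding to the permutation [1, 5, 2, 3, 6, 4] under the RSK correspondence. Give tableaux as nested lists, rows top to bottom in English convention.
P = [[1, 2, 3, 4], [5, 6]], Q = [[1, 2, 4, 5], [3, 6]]

Insert each entry of the permutation into P by Schensted row insertion, recording in Q the position of each new cell.

Insert 1: appended to row 1. P = [[1]].
Insert 5: appended to row 1. P = [[1, 5]].
Insert 2: 2 bumps 5 from row 1; 5 starts row 2. P = [[1, 2], [5]].
Insert 3: appended to row 1. P = [[1, 2, 3], [5]].
Insert 6: appended to row 1. P = [[1, 2, 3, 6], [5]].
Insert 4: 4 bumps 6 from row 1; 6 appends to row 2. P = [[1, 2, 3, 4], [5, 6]].

So P = [[1, 2, 3, 4], [5, 6]], Q = [[1, 2, 4, 5], [3, 6]].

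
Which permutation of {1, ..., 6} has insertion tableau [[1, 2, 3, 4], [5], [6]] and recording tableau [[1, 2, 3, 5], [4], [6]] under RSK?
1 2 6 3 5 4

Reverse the RSK construction: for i from n down to 1, find the cell of Q containing i, remove the entry at that cell from P, and reverse-bump it up through P; the value ejected from row 1 is w(i).

Step i=6: Q has 6 at row 3, column 1; remove 6 from row 3 of P and reverse-bump: 6 enters row 2 and ejects 5; 5 enters row 1 and ejects 4. So w(6) = 4. P is now [[1, 2, 3, 5], [6]].
Step i=5: Q has 5 at row 1, column 4; remove that cell from P, ejecting 5. So w(5) = 5. P is now [[1, 2, 3], [6]].
Step i=4: Q has 4 at row 2, column 1; remove 6 from row 2 of P and reverse-bump: 6 enters row 1 and ejects 3. So w(4) = 3. P is now [[1, 2, 6]].
Step i=3: Q has 3 at row 1, column 3; remove that cell from P, ejecting 6. So w(3) = 6. P is now [[1, 2]].
Step i=2: Q has 2 at row 1, column 2; remove that cell from P, ejecting 2. So w(2) = 2. P is now [[1]].
Step i=1: Q has 1 at row 1, column 1; remove that cell from P, ejecting 1. So w(1) = 1. P is now [].

So w = 1 2 6 3 5 4.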